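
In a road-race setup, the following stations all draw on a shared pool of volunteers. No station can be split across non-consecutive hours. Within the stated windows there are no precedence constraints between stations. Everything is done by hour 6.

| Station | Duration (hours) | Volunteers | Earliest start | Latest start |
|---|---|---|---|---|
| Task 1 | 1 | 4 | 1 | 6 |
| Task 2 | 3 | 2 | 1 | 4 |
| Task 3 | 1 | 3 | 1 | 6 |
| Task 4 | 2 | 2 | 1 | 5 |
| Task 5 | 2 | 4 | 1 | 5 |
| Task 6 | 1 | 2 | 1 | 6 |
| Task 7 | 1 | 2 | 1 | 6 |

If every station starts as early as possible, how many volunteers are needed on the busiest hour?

19

Early-start schedule: Task 1@1, Task 2@1, Task 3@1, Task 4@1, Task 5@1, Task 6@1, Task 7@1.
Load per hour: hour 1: 19, hour 2: 8, hour 3: 2, hour 4: 0, hour 5: 0, hour 6: 0.
Peak is 19.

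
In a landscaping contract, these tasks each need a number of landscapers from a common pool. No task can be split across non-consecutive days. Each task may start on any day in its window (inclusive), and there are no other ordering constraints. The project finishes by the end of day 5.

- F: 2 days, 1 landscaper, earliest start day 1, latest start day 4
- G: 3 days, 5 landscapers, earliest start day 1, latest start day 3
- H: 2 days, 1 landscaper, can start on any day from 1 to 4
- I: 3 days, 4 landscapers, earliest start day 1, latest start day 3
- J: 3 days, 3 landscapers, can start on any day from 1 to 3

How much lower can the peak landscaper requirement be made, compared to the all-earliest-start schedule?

2

Early-start peak: d1:14  d2:14  d3:12  d4:0  d5:0 ⇒ 14.
Leveled (F@1, G@1, H@1, I@1, J@3): d1:11  d2:11  d3:12  d4:3  d5:3 ⇒ 12.
Reduction 14 − 12 = 2.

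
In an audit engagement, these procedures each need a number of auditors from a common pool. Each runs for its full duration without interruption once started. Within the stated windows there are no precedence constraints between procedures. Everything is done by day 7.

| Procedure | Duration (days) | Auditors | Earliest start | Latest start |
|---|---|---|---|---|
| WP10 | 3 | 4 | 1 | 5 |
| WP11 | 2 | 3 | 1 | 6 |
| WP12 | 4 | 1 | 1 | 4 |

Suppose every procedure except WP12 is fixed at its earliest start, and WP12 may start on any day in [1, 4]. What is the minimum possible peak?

WP12@1: d1:8  d2:8  d3:5  d4:1  d5:0  d6:0  d7:0 → peak 8
WP12@2: d1:7  d2:8  d3:5  d4:1  d5:1  d6:0  d7:0 → peak 8
WP12@3: d1:7  d2:7  d3:5  d4:1  d5:1  d6:1  d7:0 → peak 7
WP12@4: d1:7  d2:7  d3:4  d4:1  d5:1  d6:1  d7:1 → peak 7
Best is WP12@3, peak 7.

7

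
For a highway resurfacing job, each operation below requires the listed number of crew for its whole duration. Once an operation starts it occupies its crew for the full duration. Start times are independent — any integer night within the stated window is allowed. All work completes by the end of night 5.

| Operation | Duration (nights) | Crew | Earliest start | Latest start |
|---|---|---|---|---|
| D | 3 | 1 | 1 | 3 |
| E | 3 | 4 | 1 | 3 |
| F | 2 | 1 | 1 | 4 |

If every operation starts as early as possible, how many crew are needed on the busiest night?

6

Early-start schedule: D@1, E@1, F@1.
Load per night: night 1: 6, night 2: 6, night 3: 5, night 4: 0, night 5: 0.
Peak is 6.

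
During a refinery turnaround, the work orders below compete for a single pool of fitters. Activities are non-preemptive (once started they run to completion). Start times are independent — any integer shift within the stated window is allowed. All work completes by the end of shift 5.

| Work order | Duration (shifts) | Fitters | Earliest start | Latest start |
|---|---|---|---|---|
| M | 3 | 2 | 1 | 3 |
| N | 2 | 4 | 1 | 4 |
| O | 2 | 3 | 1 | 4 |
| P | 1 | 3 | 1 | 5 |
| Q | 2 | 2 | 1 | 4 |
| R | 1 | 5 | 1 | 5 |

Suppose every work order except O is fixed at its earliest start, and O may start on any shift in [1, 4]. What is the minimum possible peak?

O@1: s1:19  s2:11  s3:2  s4:0  s5:0 → peak 19
O@2: s1:16  s2:11  s3:5  s4:0  s5:0 → peak 16
O@3: s1:16  s2:8  s3:5  s4:3  s5:0 → peak 16
O@4: s1:16  s2:8  s3:2  s4:3  s5:3 → peak 16
Best is O@2, peak 16.

16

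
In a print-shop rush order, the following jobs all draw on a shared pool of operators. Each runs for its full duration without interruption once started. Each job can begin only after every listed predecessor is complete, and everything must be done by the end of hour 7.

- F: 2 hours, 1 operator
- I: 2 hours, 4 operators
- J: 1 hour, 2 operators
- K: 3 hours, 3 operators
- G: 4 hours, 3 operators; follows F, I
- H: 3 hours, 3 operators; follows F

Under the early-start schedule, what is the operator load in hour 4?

6

At early start, hour 4 has: G, H.
Demand: 3 + 3 = 6.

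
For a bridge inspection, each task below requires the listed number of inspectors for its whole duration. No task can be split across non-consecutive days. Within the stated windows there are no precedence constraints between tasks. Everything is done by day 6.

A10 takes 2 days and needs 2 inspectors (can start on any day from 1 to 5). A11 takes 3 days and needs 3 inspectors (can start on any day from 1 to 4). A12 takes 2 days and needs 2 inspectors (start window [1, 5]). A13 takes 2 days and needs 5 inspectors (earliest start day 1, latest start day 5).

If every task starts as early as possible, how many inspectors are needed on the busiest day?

12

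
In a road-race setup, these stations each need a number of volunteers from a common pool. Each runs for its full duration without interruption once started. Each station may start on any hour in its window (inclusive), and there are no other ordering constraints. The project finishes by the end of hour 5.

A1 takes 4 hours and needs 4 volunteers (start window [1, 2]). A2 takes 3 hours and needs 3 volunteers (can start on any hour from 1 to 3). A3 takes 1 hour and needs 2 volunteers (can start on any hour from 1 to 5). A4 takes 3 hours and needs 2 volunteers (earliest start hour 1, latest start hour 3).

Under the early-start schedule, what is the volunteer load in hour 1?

11

At early start, hour 1 has: A1, A2, A3, A4.
Demand: 4 + 3 + 2 + 2 = 11.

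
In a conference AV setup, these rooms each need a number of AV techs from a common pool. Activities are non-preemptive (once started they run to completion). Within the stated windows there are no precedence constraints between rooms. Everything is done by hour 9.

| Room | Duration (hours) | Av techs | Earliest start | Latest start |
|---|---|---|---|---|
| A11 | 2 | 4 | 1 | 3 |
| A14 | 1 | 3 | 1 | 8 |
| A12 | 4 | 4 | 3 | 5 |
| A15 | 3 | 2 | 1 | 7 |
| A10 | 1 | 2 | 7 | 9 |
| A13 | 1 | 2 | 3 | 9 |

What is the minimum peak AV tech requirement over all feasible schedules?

5

Early-start (A11@1, A14@1, A12@3, A15@1, A10@7, A13@3) gives peak 9: h1:9  h2:6  h3:8  h4:4  h5:4  h6:4  h7:2  h8:0  h9:0.
Shift A14→7, A15→7, A10→8, A13→9.
Schedule A11@1, A14@7, A12@3, A15@7, A10@8, A13@9: h1:4  h2:4  h3:4  h4:4  h5:4  h6:4  h7:5  h8:4  h9:4 — peak 5.
Total AV tech-hours = 37 over 9 hours ⇒ peak ≥ ⌈37/9⌉ = 5, so 5 is optimal.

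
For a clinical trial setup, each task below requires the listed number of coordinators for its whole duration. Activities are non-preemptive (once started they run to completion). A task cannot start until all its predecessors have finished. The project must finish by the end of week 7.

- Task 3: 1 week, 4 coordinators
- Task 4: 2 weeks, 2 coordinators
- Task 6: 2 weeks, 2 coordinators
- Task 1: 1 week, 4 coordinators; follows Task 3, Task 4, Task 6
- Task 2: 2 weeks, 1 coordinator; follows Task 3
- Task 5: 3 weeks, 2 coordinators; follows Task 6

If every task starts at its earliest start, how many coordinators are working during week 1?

8

At early start, week 1 has: Task 3, Task 4, Task 6.
Demand: 4 + 2 + 2 = 8.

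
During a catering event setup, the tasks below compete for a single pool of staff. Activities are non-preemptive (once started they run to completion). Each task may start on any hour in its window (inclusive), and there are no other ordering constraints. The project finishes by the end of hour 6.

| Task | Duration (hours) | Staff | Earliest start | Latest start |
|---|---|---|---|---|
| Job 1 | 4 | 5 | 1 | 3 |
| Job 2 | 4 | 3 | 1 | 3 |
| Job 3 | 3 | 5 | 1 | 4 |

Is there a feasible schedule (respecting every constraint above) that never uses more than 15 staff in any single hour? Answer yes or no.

Schedule Job 1@1, Job 2@1, Job 3@1: h1:13  h2:13  h3:13  h4:8  h5:0  h6:0 — peak 13 ≤ 15.

yes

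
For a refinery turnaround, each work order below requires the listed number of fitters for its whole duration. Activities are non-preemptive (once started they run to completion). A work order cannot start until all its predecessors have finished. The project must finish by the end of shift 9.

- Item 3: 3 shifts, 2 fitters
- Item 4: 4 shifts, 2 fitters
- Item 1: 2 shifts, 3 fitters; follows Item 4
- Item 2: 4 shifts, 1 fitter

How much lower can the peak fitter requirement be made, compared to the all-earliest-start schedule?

2

Early-start peak: s1:5  s2:5  s3:5  s4:3  s5:3  s6:3  s7:0  s8:0  s9:0 ⇒ 5.
Leveled (Item 3@1, Item 4@4, Item 1@8, Item 2@1): s1:3  s2:3  s3:3  s4:3  s5:2  s6:2  s7:2  s8:3  s9:3 ⇒ 3.
Reduction 5 − 3 = 2.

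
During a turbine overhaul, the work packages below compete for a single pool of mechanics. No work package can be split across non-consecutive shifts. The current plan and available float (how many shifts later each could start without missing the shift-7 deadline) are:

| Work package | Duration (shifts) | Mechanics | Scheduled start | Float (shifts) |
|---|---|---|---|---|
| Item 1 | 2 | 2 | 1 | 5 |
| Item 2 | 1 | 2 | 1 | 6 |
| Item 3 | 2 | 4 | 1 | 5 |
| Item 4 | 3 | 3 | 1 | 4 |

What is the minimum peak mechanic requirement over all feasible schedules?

4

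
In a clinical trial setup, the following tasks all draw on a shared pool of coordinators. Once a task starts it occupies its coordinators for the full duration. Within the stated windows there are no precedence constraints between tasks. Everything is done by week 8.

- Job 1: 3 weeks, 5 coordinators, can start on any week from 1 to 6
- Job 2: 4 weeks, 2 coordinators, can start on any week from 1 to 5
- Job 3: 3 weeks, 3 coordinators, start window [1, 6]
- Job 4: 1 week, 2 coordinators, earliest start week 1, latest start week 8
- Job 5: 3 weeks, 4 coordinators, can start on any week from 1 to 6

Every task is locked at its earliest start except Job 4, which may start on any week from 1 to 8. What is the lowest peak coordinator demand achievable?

14

Job 4@1: w1:16  w2:14  w3:14  w4:2  w5:0  w6:0  w7:0  w8:0 → peak 16
Job 4@2: w1:14  w2:16  w3:14  w4:2  w5:0  w6:0  w7:0  w8:0 → peak 16
Job 4@3: w1:14  w2:14  w3:16  w4:2  w5:0  w6:0  w7:0  w8:0 → peak 16
Job 4@4: w1:14  w2:14  w3:14  w4:4  w5:0  w6:0  w7:0  w8:0 → peak 14
Job 4@5: w1:14  w2:14  w3:14  w4:2  w5:2  w6:0  w7:0  w8:0 → peak 14
Job 4@6: w1:14  w2:14  w3:14  w4:2  w5:0  w6:2  w7:0  w8:0 → peak 14
Job 4@7: w1:14  w2:14  w3:14  w4:2  w5:0  w6:0  w7:2  w8:0 → peak 14
Job 4@8: w1:14  w2:14  w3:14  w4:2  w5:0  w6:0  w7:0  w8:2 → peak 14
Best is Job 4@4, peak 14.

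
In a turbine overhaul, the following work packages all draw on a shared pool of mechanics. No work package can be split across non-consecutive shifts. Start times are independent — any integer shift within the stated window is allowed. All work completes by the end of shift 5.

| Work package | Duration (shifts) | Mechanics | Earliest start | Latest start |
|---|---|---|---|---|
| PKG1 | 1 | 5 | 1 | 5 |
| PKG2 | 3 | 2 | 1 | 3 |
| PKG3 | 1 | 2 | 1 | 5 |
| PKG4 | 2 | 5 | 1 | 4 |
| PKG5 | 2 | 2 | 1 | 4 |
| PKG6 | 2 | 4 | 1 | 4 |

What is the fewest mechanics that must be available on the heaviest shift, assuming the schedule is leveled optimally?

8

Early-start (PKG1@1, PKG2@1, PKG3@1, PKG4@1, PKG5@1, PKG6@1) gives peak 20: s1:20  s2:13  s3:2  s4:0  s5:0.
Shift PKG3→2, PKG4→4, PKG5→3, PKG6→2.
Schedule PKG1@1, PKG2@1, PKG3@2, PKG4@4, PKG5@3, PKG6@2: s1:7  s2:8  s3:8  s4:7  s5:5 — peak 8.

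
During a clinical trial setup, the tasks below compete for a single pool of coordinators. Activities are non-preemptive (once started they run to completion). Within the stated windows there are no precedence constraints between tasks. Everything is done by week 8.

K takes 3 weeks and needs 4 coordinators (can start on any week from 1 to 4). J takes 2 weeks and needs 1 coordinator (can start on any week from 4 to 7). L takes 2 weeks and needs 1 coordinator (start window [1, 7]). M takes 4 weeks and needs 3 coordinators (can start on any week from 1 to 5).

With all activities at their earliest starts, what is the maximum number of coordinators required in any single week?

Early-start schedule: K@1, J@4, L@1, M@1.
Load per week: week 1: 8, week 2: 8, week 3: 7, week 4: 4, week 5: 1, week 6: 0, week 7: 0, week 8: 0.
Peak is 8.

8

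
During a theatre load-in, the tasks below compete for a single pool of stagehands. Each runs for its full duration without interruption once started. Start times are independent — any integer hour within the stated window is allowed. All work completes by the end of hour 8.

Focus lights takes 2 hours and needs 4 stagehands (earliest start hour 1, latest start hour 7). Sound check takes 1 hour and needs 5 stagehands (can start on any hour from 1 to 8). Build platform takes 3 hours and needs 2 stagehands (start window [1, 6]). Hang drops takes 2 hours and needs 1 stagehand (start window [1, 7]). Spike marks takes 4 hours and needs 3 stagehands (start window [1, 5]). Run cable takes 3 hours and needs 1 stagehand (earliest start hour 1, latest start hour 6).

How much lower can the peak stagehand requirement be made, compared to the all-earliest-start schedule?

Early-start peak: h1:16  h2:11  h3:6  h4:3  h5:0  h6:0  h7:0  h8:0 ⇒ 16.
Leveled (Focus lights@1, Sound check@8, Build platform@3, Hang drops@6, Spike marks@4, Run cable@1): h1:5  h2:5  h3:3  h4:5  h5:5  h6:4  h7:4  h8:5 ⇒ 5.
Reduction 16 − 5 = 11.

11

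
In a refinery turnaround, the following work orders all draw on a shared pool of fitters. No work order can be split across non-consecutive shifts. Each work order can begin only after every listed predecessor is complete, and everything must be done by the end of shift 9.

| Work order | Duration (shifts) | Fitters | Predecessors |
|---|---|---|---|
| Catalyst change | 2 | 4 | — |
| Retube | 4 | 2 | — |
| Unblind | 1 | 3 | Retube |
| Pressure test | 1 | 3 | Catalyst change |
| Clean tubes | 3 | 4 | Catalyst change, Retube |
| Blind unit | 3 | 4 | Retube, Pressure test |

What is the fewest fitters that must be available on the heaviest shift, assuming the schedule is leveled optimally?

8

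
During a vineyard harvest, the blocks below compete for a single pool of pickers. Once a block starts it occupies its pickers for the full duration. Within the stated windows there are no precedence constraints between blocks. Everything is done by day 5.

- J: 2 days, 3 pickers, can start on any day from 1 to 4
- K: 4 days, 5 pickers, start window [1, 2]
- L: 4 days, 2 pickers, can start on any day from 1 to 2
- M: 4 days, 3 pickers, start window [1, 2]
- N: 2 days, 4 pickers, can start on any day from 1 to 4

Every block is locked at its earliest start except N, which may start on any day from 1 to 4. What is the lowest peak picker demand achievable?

14

N@1: d1:17  d2:17  d3:10  d4:10  d5:0 → peak 17
N@2: d1:13  d2:17  d3:14  d4:10  d5:0 → peak 17
N@3: d1:13  d2:13  d3:14  d4:14  d5:0 → peak 14
N@4: d1:13  d2:13  d3:10  d4:14  d5:4 → peak 14
Best is N@3, peak 14.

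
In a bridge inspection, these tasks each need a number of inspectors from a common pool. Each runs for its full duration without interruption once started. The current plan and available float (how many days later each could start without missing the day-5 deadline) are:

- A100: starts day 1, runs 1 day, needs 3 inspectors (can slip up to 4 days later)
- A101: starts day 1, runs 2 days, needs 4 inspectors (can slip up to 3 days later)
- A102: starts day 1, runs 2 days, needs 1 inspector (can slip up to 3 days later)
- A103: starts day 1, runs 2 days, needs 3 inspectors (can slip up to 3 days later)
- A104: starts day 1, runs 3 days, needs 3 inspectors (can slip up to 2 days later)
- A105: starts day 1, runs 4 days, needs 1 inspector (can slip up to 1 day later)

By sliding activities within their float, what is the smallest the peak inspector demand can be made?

Early-start (A100@1, A101@1, A102@1, A103@1, A104@1, A105@1) gives peak 15: d1:15  d2:12  d3:4  d4:1  d5:0.
Shift A102→2, A103→4, A104→3, A105→2.
Schedule A100@1, A101@1, A102@2, A103@4, A104@3, A105@2: d1:7  d2:6  d3:5  d4:7  d5:7 — peak 7.
Total inspector-days = 32 over 5 days ⇒ peak ≥ ⌈32/5⌉ = 7, so 7 is optimal.

7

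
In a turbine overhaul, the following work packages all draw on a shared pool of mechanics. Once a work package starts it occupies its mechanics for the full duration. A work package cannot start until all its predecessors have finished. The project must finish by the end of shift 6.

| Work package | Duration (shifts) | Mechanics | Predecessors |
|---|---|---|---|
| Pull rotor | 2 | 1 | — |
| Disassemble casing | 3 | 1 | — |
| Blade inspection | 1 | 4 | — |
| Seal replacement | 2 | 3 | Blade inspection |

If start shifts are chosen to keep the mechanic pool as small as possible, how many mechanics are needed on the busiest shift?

Early-start (Pull rotor@1, Disassemble casing@1, Blade inspection@1, Seal replacement@2) gives peak 6: s1:6  s2:5  s3:4  s4:0  s5:0  s6:0.
Shift Blade inspection→4, Seal replacement→5.
Schedule Pull rotor@1, Disassemble casing@1, Blade inspection@4, Seal replacement@5: s1:2  s2:2  s3:1  s4:4  s5:3  s6:3 — peak 4.

4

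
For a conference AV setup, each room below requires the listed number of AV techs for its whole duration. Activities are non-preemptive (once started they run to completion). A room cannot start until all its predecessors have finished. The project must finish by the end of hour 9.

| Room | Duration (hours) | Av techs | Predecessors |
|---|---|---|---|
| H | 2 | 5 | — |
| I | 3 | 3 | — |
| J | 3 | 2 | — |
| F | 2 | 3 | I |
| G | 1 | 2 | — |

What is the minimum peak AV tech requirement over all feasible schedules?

Early-start (H@1, I@1, J@1, F@4, G@1) gives peak 12: h1:12  h2:10  h3:5  h4:3  h5:3  h6:0  h7:0  h8:0  h9:0.
Shift I→3, J→3, F→6, G→6.
Schedule H@1, I@3, J@3, F@6, G@6: h1:5  h2:5  h3:5  h4:5  h5:5  h6:5  h7:3  h8:0  h9:0 — peak 5.

5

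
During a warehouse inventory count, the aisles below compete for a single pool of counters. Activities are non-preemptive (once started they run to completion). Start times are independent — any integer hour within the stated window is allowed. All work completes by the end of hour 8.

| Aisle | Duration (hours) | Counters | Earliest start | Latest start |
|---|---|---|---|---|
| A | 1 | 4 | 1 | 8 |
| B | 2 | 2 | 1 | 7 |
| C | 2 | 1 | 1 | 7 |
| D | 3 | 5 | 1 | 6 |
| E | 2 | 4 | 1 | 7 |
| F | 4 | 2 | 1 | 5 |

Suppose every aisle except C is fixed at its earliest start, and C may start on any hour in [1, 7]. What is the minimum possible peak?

C@1: h1:18  h2:14  h3:7  h4:2  h5:0  h6:0  h7:0  h8:0 → peak 18
C@2: h1:17  h2:14  h3:8  h4:2  h5:0  h6:0  h7:0  h8:0 → peak 17
C@3: h1:17  h2:13  h3:8  h4:3  h5:0  h6:0  h7:0  h8:0 → peak 17
C@4: h1:17  h2:13  h3:7  h4:3  h5:1  h6:0  h7:0  h8:0 → peak 17
C@5: h1:17  h2:13  h3:7  h4:2  h5:1  h6:1  h7:0  h8:0 → peak 17
C@6: h1:17  h2:13  h3:7  h4:2  h5:0  h6:1  h7:1  h8:0 → peak 17
C@7: h1:17  h2:13  h3:7  h4:2  h5:0  h6:0  h7:1  h8:1 → peak 17
Best is C@2, peak 17.

17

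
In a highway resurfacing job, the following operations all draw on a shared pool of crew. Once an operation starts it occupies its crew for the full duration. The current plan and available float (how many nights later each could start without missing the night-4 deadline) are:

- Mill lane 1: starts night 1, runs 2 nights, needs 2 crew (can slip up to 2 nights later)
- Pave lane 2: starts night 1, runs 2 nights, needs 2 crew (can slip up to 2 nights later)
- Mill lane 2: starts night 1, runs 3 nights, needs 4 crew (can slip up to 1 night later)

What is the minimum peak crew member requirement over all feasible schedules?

Early-start (Mill lane 1@1, Pave lane 2@1, Mill lane 2@1) gives peak 8: n1:8  n2:8  n3:4  n4:0.
Shift Pave lane 2→3.
Schedule Mill lane 1@1, Pave lane 2@3, Mill lane 2@1: n1:6  n2:6  n3:6  n4:2 — peak 6.
No arrangement of the 18 feasible schedules does better.

6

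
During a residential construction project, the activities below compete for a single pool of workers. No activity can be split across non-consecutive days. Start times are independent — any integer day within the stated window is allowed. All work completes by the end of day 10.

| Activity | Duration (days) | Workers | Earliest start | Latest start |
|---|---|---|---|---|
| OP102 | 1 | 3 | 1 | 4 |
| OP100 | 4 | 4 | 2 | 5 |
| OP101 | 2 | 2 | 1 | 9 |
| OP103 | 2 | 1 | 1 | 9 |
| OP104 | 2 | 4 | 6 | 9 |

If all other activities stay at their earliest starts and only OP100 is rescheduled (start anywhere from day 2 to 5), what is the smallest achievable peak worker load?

OP100@2: d1:6  d2:7  d3:4  d4:4  d5:4  d6:4  d7:4  d8:0  d9:0  d10:0 → peak 7
OP100@3: d1:6  d2:3  d3:4  d4:4  d5:4  d6:8  d7:4  d8:0  d9:0  d10:0 → peak 8
OP100@4: d1:6  d2:3  d3:0  d4:4  d5:4  d6:8  d7:8  d8:0  d9:0  d10:0 → peak 8
OP100@5: d1:6  d2:3  d3:0  d4:0  d5:4  d6:8  d7:8  d8:4  d9:0  d10:0 → peak 8
Best is OP100@2, peak 7.

7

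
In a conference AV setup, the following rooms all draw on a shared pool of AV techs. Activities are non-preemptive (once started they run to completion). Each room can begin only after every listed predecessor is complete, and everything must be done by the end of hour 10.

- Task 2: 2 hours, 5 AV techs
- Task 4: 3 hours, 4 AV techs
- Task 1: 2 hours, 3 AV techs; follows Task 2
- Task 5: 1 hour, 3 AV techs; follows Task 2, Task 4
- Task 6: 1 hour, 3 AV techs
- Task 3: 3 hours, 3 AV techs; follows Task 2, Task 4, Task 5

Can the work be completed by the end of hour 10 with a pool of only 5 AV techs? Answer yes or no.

no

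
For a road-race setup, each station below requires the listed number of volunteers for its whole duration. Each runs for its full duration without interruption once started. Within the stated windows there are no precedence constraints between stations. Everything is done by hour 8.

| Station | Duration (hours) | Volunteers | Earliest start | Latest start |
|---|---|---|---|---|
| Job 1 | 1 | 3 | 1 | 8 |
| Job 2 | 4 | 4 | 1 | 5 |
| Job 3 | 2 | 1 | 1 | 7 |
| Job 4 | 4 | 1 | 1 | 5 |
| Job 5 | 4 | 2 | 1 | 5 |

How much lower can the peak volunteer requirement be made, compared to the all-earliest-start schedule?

Early-start peak: h1:11  h2:8  h3:7  h4:7  h5:0  h6:0  h7:0  h8:0 ⇒ 11.
Leveled (Job 1@1, Job 2@5, Job 3@2, Job 4@2, Job 5@1): h1:5  h2:4  h3:4  h4:3  h5:5  h6:4  h7:4  h8:4 ⇒ 5.
Reduction 11 − 5 = 6.

6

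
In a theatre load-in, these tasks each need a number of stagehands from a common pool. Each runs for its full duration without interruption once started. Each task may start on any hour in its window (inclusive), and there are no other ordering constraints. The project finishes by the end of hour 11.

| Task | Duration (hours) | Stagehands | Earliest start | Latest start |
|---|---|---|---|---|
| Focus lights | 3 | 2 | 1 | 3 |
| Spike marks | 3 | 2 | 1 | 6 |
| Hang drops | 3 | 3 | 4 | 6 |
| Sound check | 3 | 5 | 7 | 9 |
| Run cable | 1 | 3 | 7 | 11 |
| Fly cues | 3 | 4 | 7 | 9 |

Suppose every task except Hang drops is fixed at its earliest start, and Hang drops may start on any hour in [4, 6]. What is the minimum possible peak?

12

Hang drops@4: h1:4  h2:4  h3:4  h4:3  h5:3  h6:3  h7:12  h8:9  h9:9  h10:0  h11:0 → peak 12
Hang drops@5: h1:4  h2:4  h3:4  h4:0  h5:3  h6:3  h7:15  h8:9  h9:9  h10:0  h11:0 → peak 15
Hang drops@6: h1:4  h2:4  h3:4  h4:0  h5:0  h6:3  h7:15  h8:12  h9:9  h10:0  h11:0 → peak 15
Best is Hang drops@4, peak 12.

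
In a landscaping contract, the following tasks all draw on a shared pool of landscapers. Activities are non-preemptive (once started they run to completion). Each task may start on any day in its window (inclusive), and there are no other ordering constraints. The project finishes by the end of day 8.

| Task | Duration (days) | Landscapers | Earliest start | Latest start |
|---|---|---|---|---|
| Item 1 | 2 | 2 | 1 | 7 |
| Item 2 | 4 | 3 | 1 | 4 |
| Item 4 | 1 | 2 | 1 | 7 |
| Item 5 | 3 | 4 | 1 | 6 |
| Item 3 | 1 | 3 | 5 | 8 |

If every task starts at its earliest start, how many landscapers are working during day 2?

At early start, day 2 has: Item 1, Item 2, Item 5.
Demand: 2 + 3 + 4 = 9.

9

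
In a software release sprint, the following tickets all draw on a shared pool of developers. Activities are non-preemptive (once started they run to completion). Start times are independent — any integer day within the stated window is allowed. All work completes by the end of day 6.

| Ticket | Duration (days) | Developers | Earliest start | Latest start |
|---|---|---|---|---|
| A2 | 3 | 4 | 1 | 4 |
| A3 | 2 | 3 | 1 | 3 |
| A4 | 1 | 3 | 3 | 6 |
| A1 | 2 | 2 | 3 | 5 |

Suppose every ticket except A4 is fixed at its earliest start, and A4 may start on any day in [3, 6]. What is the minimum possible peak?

A4@3: d1:7  d2:7  d3:9  d4:2  d5:0  d6:0 → peak 9
A4@4: d1:7  d2:7  d3:6  d4:5  d5:0  d6:0 → peak 7
A4@5: d1:7  d2:7  d3:6  d4:2  d5:3  d6:0 → peak 7
A4@6: d1:7  d2:7  d3:6  d4:2  d5:0  d6:3 → peak 7
Best is A4@4, peak 7.

7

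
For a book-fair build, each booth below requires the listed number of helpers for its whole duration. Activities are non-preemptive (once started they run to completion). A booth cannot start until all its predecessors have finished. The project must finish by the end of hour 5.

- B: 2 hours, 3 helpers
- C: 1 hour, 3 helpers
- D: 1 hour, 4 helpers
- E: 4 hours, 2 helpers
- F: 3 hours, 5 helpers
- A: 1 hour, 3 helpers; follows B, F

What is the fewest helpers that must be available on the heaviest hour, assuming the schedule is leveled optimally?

10

Early-start (B@1, C@1, D@1, E@1, F@1, A@4) gives peak 17: h1:17  h2:10  h3:7  h4:5  h5:0.
Shift E→2, F→2, A→5.
Schedule B@1, C@1, D@1, E@2, F@2, A@5: h1:10  h2:10  h3:7  h4:7  h5:5 — peak 10.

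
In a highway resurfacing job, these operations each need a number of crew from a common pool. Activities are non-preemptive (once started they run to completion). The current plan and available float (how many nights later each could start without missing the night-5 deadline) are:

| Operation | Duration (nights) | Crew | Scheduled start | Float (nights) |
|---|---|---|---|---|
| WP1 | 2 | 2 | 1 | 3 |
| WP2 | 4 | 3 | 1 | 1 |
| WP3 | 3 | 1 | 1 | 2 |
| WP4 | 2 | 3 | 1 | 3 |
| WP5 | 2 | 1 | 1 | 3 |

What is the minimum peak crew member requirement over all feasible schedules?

7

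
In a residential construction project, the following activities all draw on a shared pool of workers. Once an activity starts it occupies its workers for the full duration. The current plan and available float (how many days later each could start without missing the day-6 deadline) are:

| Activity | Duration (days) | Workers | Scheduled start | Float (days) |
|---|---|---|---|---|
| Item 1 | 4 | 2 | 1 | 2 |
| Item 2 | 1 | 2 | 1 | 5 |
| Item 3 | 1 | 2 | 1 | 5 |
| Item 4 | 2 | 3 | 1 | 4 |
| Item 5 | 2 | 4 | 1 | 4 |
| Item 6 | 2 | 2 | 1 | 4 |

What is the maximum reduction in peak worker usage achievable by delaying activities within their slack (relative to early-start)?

Early-start peak: d1:15  d2:11  d3:2  d4:2  d5:0  d6:0 ⇒ 15.
Leveled (Item 1@1, Item 2@1, Item 3@1, Item 4@2, Item 5@4, Item 6@5): d1:6  d2:5  d3:5  d4:6  d5:6  d6:2 ⇒ 6.
Reduction 15 − 6 = 9.

9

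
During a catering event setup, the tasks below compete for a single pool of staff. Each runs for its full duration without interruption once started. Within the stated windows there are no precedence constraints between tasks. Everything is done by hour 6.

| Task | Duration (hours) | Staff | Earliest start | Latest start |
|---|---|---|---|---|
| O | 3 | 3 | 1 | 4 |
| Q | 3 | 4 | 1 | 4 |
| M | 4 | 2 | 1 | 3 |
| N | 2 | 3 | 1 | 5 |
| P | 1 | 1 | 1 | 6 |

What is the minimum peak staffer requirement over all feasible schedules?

6

Early-start (O@1, Q@1, M@1, N@1, P@1) gives peak 13: h1:13  h2:12  h3:9  h4:2  h5:0  h6:0.
Shift Q→4, M→3, P→3.
Schedule O@1, Q@4, M@3, N@1, P@3: h1:6  h2:6  h3:6  h4:6  h5:6  h6:6 — peak 6.
Total staffer-hours = 36 over 6 hours ⇒ peak ≥ ⌈36/6⌉ = 6, so 6 is optimal.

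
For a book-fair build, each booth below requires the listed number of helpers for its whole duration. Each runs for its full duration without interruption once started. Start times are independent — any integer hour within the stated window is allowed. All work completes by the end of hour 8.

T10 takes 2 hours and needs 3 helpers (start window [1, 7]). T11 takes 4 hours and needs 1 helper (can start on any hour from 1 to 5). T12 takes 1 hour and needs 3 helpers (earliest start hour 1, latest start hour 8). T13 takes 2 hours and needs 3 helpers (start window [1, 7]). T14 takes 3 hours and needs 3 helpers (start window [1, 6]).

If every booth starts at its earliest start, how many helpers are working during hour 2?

10

At early start, hour 2 has: T10, T11, T13, T14.
Demand: 3 + 1 + 3 + 3 = 10.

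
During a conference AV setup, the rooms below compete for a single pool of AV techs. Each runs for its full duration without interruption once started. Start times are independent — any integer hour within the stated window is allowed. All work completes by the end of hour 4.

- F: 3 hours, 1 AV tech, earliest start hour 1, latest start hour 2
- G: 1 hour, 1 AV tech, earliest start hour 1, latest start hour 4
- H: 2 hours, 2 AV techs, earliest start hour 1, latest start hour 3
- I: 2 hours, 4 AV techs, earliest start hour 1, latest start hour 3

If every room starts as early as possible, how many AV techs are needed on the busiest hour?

8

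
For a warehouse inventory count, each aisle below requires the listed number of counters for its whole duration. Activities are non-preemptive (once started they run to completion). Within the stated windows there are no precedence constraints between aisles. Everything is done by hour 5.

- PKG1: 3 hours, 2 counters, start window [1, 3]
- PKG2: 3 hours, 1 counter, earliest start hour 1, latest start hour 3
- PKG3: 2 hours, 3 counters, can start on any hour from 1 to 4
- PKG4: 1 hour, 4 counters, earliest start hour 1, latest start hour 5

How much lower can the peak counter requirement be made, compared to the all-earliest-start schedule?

5

Early-start peak: h1:10  h2:6  h3:3  h4:0  h5:0 ⇒ 10.
Leveled (PKG1@1, PKG2@3, PKG3@1, PKG4@4): h1:5  h2:5  h3:3  h4:5  h5:1 ⇒ 5.
Reduction 10 − 5 = 5.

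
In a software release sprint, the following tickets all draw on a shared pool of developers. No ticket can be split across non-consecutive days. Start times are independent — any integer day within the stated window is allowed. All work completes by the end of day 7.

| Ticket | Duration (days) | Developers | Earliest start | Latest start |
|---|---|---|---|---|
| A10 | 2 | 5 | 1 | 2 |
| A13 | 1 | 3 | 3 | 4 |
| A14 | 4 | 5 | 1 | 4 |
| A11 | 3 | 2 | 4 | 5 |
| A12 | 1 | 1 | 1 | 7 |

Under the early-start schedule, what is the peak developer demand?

11

Early-start schedule: A10@1, A13@3, A14@1, A11@4, A12@1.
Load per day: day 1: 11, day 2: 10, day 3: 8, day 4: 7, day 5: 2, day 6: 2, day 7: 0.
Peak is 11.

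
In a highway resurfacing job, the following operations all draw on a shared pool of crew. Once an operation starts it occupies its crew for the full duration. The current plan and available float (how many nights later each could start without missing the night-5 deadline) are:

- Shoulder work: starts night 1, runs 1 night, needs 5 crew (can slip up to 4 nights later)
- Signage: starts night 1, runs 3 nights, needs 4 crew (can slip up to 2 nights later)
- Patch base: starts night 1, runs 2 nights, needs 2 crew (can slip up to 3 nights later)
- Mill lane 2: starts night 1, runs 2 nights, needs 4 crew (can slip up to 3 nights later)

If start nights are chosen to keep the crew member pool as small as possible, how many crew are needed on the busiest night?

Early-start (Shoulder work@1, Signage@1, Patch base@1, Mill lane 2@1) gives peak 15: n1:15  n2:10  n3:4  n4:0  n5:0.
Shift Signage→2, Mill lane 2→3.
Schedule Shoulder work@1, Signage@2, Patch base@1, Mill lane 2@3: n1:7  n2:6  n3:8  n4:8  n5:0 — peak 8.

8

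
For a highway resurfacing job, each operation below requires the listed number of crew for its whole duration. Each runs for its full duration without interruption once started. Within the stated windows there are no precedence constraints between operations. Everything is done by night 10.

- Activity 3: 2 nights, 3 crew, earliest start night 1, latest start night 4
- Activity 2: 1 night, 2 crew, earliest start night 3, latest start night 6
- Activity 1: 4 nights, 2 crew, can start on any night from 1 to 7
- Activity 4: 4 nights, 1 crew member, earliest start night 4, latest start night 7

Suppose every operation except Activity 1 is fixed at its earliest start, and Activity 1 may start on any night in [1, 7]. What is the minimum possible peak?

3

Activity 1@1: n1:5  n2:5  n3:4  n4:3  n5:1  n6:1  n7:1  n8:0  n9:0  n10:0 → peak 5
Activity 1@2: n1:3  n2:5  n3:4  n4:3  n5:3  n6:1  n7:1  n8:0  n9:0  n10:0 → peak 5
Activity 1@3: n1:3  n2:3  n3:4  n4:3  n5:3  n6:3  n7:1  n8:0  n9:0  n10:0 → peak 4
Activity 1@4: n1:3  n2:3  n3:2  n4:3  n5:3  n6:3  n7:3  n8:0  n9:0  n10:0 → peak 3
Activity 1@5: n1:3  n2:3  n3:2  n4:1  n5:3  n6:3  n7:3  n8:2  n9:0  n10:0 → peak 3
Activity 1@6: n1:3  n2:3  n3:2  n4:1  n5:1  n6:3  n7:3  n8:2  n9:2  n10:0 → peak 3
Activity 1@7: n1:3  n2:3  n3:2  n4:1  n5:1  n6:1  n7:3  n8:2  n9:2  n10:2 → peak 3
Best is Activity 1@4, peak 3.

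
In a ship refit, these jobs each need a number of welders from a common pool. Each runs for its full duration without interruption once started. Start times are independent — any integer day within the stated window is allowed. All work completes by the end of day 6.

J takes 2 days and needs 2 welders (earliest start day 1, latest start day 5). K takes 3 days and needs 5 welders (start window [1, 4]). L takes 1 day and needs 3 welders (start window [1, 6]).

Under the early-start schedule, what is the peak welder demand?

Early-start schedule: J@1, K@1, L@1.
Load per day: day 1: 10, day 2: 7, day 3: 5, day 4: 0, day 5: 0, day 6: 0.
Peak is 10.

10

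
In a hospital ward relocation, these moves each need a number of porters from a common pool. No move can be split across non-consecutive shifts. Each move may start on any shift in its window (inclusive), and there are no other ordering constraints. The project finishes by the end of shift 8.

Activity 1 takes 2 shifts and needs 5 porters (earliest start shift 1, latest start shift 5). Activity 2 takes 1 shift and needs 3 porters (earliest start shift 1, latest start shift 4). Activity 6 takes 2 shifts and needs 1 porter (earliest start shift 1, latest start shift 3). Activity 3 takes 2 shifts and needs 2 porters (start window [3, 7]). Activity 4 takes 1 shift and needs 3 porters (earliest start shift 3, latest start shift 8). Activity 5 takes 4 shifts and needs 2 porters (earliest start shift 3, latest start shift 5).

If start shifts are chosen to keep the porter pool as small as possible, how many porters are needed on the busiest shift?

5

Early-start (Activity 1@1, Activity 2@1, Activity 6@1, Activity 3@3, Activity 4@3, Activity 5@3) gives peak 9: s1:9  s2:6  s3:7  s4:4  s5:2  s6:2  s7:0  s8:0.
Shift Activity 2→3, Activity 6→3, Activity 3→4, Activity 4→6, Activity 5→4.
Schedule Activity 1@1, Activity 2@3, Activity 6@3, Activity 3@4, Activity 4@6, Activity 5@4: s1:5  s2:5  s3:4  s4:5  s5:4  s6:5  s7:2  s8:0 — peak 5.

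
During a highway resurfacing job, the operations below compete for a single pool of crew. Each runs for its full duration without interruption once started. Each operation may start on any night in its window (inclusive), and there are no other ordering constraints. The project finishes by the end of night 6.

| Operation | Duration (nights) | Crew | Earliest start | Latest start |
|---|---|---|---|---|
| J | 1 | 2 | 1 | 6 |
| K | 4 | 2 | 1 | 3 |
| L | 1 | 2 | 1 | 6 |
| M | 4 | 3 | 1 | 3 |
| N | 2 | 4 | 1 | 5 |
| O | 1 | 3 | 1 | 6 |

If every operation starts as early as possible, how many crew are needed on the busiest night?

16

Early-start schedule: J@1, K@1, L@1, M@1, N@1, O@1.
Load per night: night 1: 16, night 2: 9, night 3: 5, night 4: 5, night 5: 0, night 6: 0.
Peak is 16.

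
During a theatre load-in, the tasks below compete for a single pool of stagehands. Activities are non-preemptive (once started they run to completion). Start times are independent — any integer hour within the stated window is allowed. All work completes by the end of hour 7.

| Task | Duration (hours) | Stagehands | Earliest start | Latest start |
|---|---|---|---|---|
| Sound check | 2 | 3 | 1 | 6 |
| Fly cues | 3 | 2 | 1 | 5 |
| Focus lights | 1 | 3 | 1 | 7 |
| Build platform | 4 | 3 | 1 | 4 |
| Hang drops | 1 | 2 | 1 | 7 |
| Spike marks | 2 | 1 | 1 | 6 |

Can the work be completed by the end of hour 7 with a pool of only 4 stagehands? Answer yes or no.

Total stagehand-hours = 31; over 7 hours the average is 31/7 > 4, so some hour must exceed 4.

no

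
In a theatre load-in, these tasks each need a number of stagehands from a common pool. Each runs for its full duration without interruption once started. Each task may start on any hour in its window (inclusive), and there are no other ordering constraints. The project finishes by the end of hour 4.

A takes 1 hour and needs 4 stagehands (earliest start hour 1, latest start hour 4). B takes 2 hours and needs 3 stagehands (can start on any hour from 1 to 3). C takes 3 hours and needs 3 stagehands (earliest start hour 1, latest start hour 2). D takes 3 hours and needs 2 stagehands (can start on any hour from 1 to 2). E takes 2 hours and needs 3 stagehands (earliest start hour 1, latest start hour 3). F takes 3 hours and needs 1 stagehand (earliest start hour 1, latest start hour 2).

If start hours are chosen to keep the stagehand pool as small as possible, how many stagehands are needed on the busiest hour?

Early-start (A@1, B@1, C@1, D@1, E@1, F@1) gives peak 16: h1:16  h2:12  h3:6  h4:0.
Shift C→2, E→3, F→2.
Schedule A@1, B@1, C@2, D@1, E@3, F@2: h1:9  h2:9  h3:9  h4:7 — peak 9.
Total stagehand-hours = 34 over 4 hours ⇒ peak ≥ ⌈34/4⌉ = 9, so 9 is optimal.

9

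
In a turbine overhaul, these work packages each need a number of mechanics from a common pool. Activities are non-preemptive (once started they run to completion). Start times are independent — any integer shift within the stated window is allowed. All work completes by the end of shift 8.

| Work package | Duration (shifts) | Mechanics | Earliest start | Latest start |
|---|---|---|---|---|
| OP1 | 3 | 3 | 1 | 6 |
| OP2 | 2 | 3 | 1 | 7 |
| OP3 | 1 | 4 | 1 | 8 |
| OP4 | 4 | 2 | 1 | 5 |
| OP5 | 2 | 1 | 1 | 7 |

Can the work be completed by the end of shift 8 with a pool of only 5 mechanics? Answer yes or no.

yes

Schedule OP1@1, OP2@4, OP3@6, OP4@1, OP5@5: s1:5  s2:5  s3:5  s4:5  s5:4  s6:5  s7:0  s8:0 — peak 5 ≤ 5.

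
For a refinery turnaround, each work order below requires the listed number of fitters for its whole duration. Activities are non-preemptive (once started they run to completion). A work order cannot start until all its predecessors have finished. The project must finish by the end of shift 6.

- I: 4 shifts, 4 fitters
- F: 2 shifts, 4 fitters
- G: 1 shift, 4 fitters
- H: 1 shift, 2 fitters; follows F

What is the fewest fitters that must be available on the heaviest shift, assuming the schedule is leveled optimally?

8

Early-start (I@1, F@1, G@1, H@3) gives peak 12: s1:12  s2:8  s3:6  s4:4  s5:0  s6:0.
Shift G→3, H→4.
Schedule I@1, F@1, G@3, H@4: s1:8  s2:8  s3:8  s4:6  s5:0  s6:0 — peak 8.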